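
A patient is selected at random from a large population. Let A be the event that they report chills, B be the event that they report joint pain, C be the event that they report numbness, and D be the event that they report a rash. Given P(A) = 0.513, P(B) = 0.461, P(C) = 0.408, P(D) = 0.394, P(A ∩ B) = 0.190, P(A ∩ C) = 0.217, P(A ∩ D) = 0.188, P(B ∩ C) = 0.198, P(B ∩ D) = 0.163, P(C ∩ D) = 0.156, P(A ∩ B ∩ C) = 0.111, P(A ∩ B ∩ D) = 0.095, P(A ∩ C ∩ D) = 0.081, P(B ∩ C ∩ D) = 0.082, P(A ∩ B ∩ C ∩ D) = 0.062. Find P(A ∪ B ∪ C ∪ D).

0.971

P(A ∪ B ∪ C ∪ D) = 0.513 + 0.461 + 0.408 + 0.394 − 0.190 − 0.217 − 0.188 − 0.198 − 0.163 − 0.156 + 0.111 + 0.095 + 0.081 + 0.082 − 0.062 = 0.971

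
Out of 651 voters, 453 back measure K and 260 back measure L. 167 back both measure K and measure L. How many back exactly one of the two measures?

379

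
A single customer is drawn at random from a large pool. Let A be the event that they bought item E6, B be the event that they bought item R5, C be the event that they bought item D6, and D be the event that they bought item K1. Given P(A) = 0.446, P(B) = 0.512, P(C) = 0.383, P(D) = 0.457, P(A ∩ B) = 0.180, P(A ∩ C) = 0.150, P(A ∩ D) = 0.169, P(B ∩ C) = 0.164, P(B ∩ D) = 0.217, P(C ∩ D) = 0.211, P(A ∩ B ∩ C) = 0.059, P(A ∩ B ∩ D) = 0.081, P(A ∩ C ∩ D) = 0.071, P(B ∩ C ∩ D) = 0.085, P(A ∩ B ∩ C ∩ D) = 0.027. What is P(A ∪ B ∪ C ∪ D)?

0.976

Inclusion–exclusion gives
P(A ∪ B ∪ C ∪ D) = 0.446 + 0.512 + 0.383 + 0.457 − 0.180 − 0.150 − 0.169 − 0.164 − 0.217 − 0.211 + 0.059 + 0.081 + 0.071 + 0.085 − 0.027 = 0.976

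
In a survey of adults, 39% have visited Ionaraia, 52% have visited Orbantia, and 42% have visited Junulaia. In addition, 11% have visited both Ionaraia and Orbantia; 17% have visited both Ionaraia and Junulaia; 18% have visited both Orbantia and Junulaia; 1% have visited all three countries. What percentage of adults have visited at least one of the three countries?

P(at least one) = 39 + 52 + 42 − 11 − 17 − 18 + 1 = 88%

88%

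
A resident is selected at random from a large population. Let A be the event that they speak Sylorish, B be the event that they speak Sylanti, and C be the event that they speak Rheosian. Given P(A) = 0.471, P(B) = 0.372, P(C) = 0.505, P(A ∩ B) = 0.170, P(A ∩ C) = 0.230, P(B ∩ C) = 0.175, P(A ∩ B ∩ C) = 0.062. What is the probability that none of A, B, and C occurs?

P(A ∪ B ∪ C) = 0.471 + 0.372 + 0.505 − 0.170 − 0.230 − 0.175 + 0.062 = 0.835
P(none) = 1 − 0.835 = 0.165

0.165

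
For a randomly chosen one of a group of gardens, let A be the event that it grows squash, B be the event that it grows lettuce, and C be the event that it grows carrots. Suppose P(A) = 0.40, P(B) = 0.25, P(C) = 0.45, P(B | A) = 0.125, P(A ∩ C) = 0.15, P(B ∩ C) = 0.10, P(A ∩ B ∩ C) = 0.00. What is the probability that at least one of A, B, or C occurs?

P(A ∩ B) = P(A)·P(B|A) = 0.40 × 0.125 = 0.05
Apply inclusion-exclusion:
P(A ∪ B ∪ C) = 0.40 + 0.25 + 0.45 − 0.05 − 0.15 − 0.10 + 0.00 = 0.80

0.80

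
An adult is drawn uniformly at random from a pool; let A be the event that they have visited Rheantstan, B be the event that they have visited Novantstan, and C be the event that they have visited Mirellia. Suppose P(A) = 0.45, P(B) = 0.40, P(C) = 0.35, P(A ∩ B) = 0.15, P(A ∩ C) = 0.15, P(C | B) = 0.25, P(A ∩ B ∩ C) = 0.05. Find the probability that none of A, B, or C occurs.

0.15

P(B ∩ C) = P(B)·P(C|B) = 0.40 × 0.25 = 0.10
Inclusion–exclusion gives
P(A ∪ B ∪ C) = 0.45 + 0.40 + 0.35 − 0.15 − 0.15 − 0.10 + 0.05 = 0.85
P(none) = 1 − 0.85 = 0.15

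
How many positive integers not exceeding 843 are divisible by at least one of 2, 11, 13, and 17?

Inclusion–exclusion gives
421 + 76 + 64 + 49 − 38 − 32 − 24 − 5 − 4 − 3 + 2 + 2 + 1 + 0 − 0 = 509

509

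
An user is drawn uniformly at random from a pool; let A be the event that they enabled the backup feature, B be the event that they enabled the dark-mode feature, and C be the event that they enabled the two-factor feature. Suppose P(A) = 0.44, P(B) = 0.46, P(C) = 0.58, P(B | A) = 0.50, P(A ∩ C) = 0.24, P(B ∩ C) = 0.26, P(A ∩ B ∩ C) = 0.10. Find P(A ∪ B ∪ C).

P(A ∩ B) = P(A)·P(B|A) = 0.44 × 0.50 = 0.22
P(A ∪ B ∪ C) = 0.44 + 0.46 + 0.58 − 0.22 − 0.24 − 0.26 + 0.10 = 0.86

0.86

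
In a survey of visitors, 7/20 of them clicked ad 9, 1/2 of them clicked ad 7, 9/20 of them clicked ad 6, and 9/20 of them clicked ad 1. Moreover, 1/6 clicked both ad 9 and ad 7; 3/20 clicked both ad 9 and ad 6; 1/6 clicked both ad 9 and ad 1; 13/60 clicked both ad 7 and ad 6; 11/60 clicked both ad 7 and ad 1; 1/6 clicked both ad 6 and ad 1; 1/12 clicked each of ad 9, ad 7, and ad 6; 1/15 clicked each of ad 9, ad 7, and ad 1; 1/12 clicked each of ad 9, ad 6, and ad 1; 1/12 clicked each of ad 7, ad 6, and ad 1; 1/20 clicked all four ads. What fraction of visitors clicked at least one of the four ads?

29/30

Apply inclusion-exclusion:
P(at least one) = 7/20 + 1/2 + 9/20 + 9/20 − 1/6 − 3/20 − 1/6 − 13/60 − 11/60 − 1/6 + 1/12 + 1/15 + 1/12 + 1/12 − 1/20 = 29/30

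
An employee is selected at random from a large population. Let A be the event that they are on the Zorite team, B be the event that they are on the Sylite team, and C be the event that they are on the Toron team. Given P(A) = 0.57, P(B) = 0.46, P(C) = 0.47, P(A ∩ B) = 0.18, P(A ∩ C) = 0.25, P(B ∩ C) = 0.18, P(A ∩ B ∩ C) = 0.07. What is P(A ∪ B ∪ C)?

0.96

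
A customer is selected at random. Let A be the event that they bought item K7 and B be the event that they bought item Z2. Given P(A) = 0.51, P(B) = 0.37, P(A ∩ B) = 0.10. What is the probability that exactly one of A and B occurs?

0.68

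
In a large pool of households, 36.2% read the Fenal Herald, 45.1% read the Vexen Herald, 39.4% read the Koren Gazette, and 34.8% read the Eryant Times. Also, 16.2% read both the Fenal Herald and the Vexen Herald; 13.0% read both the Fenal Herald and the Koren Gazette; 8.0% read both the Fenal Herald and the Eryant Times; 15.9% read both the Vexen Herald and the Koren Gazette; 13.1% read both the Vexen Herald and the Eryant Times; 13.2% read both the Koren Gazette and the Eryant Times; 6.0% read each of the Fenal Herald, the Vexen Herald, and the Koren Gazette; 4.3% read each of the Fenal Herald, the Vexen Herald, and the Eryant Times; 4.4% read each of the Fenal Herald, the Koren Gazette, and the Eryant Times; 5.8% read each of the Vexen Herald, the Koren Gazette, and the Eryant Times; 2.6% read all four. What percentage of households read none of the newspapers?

6.0%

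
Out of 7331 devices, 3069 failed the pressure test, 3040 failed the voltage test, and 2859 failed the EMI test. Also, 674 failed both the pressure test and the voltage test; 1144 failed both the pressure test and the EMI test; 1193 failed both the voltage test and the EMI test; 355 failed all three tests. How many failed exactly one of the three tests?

N(exactly one) = 3069 + 3040 + 2859 − 2·674 − 2·1144 − 2·1193 + 3·355 = 4011

4011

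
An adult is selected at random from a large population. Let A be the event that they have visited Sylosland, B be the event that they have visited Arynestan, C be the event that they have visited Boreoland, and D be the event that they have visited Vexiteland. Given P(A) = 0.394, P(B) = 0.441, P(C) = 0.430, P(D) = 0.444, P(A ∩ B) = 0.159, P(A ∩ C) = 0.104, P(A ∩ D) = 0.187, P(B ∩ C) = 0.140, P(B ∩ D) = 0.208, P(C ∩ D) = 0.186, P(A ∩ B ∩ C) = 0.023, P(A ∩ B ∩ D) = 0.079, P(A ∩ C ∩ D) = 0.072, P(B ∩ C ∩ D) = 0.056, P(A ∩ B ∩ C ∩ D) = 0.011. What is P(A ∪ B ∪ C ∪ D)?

P(A ∪ B ∪ C ∪ D) = 0.394 + 0.441 + 0.430 + 0.444 − 0.159 − 0.104 − 0.187 − 0.140 − 0.208 − 0.186 + 0.023 + 0.079 + 0.072 + 0.056 − 0.011 = 0.944

0.944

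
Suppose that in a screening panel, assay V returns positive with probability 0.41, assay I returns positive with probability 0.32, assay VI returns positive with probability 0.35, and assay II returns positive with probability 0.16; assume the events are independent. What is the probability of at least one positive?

0.7809448

P(none) = (1 − 0.41) × (1 − 0.32) × (1 − 0.35) × (1 − 0.16) = 0.59 × 0.68 × 0.65 × 0.84 = 0.2190552
P(at least one) = 1 − 0.2190552 = 0.7809448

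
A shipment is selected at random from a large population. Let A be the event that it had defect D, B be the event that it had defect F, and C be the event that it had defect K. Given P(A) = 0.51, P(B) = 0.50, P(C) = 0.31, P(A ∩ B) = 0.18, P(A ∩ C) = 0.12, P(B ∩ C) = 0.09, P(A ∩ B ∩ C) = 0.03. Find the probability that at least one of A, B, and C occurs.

Using inclusion–exclusion:
P(A ∪ B ∪ C) = 0.51 + 0.50 + 0.31 − 0.18 − 0.12 − 0.09 + 0.03 = 0.96

0.96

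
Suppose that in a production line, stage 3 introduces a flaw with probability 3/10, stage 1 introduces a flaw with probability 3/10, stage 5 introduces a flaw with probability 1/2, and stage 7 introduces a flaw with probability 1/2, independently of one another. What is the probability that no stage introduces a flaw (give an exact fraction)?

49/400

P(none) = (1 − 3/10) × (1 − 3/10) × (1 − 1/2) × (1 − 1/2) = 7/10 × 7/10 × 1/2 × 1/2 = 49/400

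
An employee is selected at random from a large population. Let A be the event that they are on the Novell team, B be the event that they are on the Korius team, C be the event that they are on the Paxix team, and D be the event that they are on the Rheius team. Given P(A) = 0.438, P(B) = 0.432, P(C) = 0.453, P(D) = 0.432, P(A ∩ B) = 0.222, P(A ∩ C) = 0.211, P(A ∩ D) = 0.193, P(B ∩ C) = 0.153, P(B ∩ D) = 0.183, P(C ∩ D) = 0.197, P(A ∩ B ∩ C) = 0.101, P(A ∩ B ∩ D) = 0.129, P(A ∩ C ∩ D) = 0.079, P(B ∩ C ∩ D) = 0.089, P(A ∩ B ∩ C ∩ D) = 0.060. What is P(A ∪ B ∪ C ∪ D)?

Using inclusion–exclusion:
P(A ∪ B ∪ C ∪ D) = 0.438 + 0.432 + 0.453 + 0.432 − 0.222 − 0.211 − 0.193 − 0.153 − 0.183 − 0.197 + 0.101 + 0.129 + 0.079 + 0.089 − 0.060 = 0.934

0.934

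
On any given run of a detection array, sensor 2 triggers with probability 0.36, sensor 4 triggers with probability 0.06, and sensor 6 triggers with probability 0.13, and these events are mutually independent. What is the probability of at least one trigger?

0.476608

P(none) = (1 − 0.36) × (1 − 0.06) × (1 − 0.13) = 0.64 × 0.94 × 0.87 = 0.523392
P(at least one) = 1 − 0.523392 = 0.476608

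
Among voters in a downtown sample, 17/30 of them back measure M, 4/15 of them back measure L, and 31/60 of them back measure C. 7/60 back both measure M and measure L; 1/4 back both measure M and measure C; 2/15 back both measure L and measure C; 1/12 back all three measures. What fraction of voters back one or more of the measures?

P(union) = 17/30 + 4/15 + 31/60 − 7/60 − 1/4 − 2/15 + 1/12 = 14/15

14/15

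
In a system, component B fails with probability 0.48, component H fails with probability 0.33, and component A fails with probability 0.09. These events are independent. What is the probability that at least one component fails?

0.682956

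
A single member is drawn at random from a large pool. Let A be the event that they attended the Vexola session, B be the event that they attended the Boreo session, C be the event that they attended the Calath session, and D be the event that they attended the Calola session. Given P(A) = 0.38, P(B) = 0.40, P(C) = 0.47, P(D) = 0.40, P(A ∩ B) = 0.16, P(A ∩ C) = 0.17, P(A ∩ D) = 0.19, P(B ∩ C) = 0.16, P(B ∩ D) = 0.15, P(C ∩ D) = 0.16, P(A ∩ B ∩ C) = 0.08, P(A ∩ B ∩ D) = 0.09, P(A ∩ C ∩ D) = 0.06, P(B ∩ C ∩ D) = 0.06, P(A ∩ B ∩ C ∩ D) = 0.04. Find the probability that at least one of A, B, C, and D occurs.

0.91

P(A ∪ B ∪ C ∪ D) = 0.38 + 0.40 + 0.47 + 0.40 − 0.16 − 0.17 − 0.19 − 0.16 − 0.15 − 0.16 + 0.08 + 0.09 + 0.06 + 0.06 − 0.04 = 0.91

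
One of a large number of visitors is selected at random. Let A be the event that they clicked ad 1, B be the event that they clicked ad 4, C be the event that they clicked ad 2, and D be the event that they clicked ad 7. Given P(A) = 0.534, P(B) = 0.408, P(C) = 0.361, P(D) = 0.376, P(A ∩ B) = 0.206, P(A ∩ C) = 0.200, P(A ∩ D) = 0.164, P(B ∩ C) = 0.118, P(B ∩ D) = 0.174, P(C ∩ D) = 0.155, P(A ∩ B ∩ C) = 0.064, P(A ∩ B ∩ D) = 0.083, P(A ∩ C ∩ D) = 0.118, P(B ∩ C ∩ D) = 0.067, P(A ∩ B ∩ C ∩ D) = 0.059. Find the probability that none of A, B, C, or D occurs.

P(A ∪ B ∪ C ∪ D) = 0.534 + 0.408 + 0.361 + 0.376 − 0.206 − 0.200 − 0.164 − 0.118 − 0.174 − 0.155 + 0.064 + 0.083 + 0.118 + 0.067 − 0.059 = 0.935
P(none) = 1 − 0.935 = 0.065

0.065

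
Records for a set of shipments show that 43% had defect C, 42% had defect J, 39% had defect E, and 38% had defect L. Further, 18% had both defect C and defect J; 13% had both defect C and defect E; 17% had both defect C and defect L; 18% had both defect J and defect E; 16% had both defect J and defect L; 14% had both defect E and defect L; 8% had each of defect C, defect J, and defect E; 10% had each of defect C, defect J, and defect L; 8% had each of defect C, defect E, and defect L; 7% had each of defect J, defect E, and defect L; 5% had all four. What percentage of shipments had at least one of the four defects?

94%

P(≥1) = 43 + 42 + 39 + 38 − 18 − 13 − 17 − 18 − 16 − 14 + 8 + 10 + 8 + 7 − 5 = 94%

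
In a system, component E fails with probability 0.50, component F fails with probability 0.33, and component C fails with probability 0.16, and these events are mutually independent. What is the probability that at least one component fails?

0.7186

P(none) = (1 − 0.50) × (1 − 0.33) × (1 − 0.16) = 0.50 × 0.67 × 0.84 = 0.2814
P(at least one) = 1 − 0.2814 = 0.7186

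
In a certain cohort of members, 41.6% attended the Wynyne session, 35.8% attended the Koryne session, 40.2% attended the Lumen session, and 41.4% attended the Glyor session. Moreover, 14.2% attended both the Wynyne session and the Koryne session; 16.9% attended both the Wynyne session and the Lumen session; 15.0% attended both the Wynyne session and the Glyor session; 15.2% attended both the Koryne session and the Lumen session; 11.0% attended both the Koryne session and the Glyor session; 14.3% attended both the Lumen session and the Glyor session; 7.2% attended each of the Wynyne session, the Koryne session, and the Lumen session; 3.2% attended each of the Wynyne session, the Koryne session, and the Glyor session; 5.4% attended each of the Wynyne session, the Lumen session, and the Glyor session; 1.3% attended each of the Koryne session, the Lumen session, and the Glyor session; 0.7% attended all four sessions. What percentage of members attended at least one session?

88.8%

By inclusion-exclusion,
P(≥1) = 41.6 + 35.8 + 40.2 + 41.4 − 14.2 − 16.9 − 15.0 − 15.2 − 11.0 − 14.3 + 7.2 + 3.2 + 5.4 + 1.3 − 0.7 = 88.8%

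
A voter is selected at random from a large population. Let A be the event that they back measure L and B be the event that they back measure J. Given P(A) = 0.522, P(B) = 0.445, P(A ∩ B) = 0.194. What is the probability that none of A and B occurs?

0.227

Apply inclusion-exclusion:
P(A ∪ B) = 0.522 + 0.445 − 0.194 = 0.773
P(none) = 1 − 0.773 = 0.227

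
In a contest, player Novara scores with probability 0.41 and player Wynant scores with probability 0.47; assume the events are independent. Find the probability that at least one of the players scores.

0.6873

P(none) = (1 − 0.41) × (1 − 0.47) = 0.59 × 0.53 = 0.3127
P(at least one) = 1 − 0.3127 = 0.6873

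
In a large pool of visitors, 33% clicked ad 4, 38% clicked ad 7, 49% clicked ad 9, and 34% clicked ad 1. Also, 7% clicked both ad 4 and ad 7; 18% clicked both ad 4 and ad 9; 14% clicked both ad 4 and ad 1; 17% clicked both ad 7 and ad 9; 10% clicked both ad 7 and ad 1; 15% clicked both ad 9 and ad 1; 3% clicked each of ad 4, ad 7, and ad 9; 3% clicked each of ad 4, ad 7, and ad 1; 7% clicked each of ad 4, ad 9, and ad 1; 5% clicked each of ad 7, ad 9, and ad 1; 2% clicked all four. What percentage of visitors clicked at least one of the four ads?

89%

Using inclusion–exclusion:
P(union) = 33 + 38 + 49 + 34 − 7 − 18 − 14 − 17 − 10 − 15 + 3 + 3 + 7 + 5 − 2 = 89%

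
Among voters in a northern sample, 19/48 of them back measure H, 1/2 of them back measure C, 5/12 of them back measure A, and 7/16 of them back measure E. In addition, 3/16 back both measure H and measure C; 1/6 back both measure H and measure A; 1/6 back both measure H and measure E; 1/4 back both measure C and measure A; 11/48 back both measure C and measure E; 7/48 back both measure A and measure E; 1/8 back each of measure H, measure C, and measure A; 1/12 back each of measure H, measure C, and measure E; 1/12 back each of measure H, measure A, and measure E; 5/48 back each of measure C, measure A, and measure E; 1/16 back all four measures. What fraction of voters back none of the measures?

P(union) = 19/48 + 1/2 + 5/12 + 7/16 − 3/16 − 1/6 − 1/6 − 1/4 − 11/48 − 7/48 + 1/8 + 1/12 + 1/12 + 5/48 − 1/16 = 15/16
P(none) = 1 − 15/16 = 1/16

1/16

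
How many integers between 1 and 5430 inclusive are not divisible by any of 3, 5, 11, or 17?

⌊5430/3⌋ + ⌊5430/5⌋ + ⌊5430/11⌋ + ⌊5430/17⌋ − ⌊5430/15⌋ − ⌊5430/33⌋ − ⌊5430/51⌋ − ⌊5430/55⌋ − ⌊5430/85⌋ − ⌊5430/187⌋ + ⌊5430/165⌋ + ⌊5430/255⌋ + ⌊5430/561⌋ + ⌊5430/935⌋ − ⌊5430/2805⌋ = 1810 + 1086 + 493 + 319 − 362 − 164 − 106 − 98 − 63 − 29 + 32 + 21 + 9 + 5 − 1 = 2952
5430 − 2952 = 2478

2478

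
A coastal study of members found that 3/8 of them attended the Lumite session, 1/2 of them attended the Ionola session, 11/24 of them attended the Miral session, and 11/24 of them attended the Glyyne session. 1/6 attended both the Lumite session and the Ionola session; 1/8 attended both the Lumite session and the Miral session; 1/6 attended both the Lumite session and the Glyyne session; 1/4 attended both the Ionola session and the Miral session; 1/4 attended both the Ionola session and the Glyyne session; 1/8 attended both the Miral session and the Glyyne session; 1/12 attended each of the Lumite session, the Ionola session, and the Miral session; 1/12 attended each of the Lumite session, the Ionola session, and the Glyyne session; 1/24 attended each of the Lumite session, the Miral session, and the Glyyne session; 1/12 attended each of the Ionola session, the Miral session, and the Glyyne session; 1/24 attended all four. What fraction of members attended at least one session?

Apply inclusion-exclusion:
P(at least one) = 3/8 + 1/2 + 11/24 + 11/24 − 1/6 − 1/8 − 1/6 − 1/4 − 1/4 − 1/8 + 1/12 + 1/12 + 1/24 + 1/12 − 1/24 = 23/24

23/24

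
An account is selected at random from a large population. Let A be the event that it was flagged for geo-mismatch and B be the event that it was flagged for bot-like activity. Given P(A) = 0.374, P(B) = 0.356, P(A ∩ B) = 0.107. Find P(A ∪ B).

0.623

P(A ∪ B) = 0.374 + 0.356 − 0.107 = 0.623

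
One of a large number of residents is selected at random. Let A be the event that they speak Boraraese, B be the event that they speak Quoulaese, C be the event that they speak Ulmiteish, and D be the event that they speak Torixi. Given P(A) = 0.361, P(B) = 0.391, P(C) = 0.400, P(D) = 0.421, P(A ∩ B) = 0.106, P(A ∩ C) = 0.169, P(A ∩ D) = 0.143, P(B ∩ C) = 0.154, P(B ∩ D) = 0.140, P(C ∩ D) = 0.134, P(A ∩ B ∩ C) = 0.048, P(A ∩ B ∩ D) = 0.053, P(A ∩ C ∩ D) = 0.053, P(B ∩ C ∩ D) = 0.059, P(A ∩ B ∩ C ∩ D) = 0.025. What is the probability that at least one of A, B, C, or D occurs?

Using inclusion–exclusion:
P(A ∪ B ∪ C ∪ D) = 0.361 + 0.391 + 0.400 + 0.421 − 0.106 − 0.169 − 0.143 − 0.154 − 0.140 − 0.134 + 0.048 + 0.053 + 0.053 + 0.059 − 0.025 = 0.915

0.915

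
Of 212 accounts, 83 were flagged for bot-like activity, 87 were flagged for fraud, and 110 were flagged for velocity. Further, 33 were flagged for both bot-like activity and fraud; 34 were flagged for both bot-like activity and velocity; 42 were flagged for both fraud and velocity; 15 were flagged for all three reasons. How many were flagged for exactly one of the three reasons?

N(exactly one) = 83 + 87 + 110 − 2·33 − 2·34 − 2·42 + 3·15 = 107

107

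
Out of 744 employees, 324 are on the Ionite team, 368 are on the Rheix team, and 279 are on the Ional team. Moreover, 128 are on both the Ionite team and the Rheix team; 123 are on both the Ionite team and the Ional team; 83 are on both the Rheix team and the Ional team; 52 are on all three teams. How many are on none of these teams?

N(≥1) = 324 + 368 + 279 − 128 − 123 − 83 + 52 = 689
None: 744 − 689 = 55

55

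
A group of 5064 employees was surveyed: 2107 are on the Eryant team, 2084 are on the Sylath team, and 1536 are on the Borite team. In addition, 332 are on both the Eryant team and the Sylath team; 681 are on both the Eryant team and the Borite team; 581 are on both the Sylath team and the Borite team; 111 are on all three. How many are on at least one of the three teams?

Apply inclusion-exclusion:
|union| = 2107 + 2084 + 1536 − 332 − 681 − 581 + 111 = 4244

4244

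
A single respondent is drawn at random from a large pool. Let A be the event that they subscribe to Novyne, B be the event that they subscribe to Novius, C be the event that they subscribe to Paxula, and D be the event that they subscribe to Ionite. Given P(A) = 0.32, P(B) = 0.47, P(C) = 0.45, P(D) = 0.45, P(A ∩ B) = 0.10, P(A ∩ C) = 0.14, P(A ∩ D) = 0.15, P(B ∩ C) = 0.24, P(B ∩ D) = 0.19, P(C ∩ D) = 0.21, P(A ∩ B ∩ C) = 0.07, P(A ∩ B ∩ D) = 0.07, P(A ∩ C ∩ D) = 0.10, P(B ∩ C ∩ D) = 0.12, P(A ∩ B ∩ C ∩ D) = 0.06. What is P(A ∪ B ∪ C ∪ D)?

0.96

P(A ∪ B ∪ C ∪ D) = 0.32 + 0.47 + 0.45 + 0.45 − 0.10 − 0.14 − 0.15 − 0.24 − 0.19 − 0.21 + 0.07 + 0.07 + 0.10 + 0.12 − 0.06 = 0.96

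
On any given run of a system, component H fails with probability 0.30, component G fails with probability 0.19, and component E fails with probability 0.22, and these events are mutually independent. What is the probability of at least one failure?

P(none) = (1 − 0.30) × (1 − 0.19) × (1 − 0.22) = 0.70 × 0.81 × 0.78 = 0.44226
P(at least one) = 1 − 0.44226 = 0.55774

0.55774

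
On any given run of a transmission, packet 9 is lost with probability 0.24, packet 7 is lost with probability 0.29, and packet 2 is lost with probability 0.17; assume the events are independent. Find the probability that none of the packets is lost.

0.447868

P(none) = (1 − 0.24) × (1 − 0.29) × (1 − 0.17) = 0.76 × 0.71 × 0.83 = 0.447868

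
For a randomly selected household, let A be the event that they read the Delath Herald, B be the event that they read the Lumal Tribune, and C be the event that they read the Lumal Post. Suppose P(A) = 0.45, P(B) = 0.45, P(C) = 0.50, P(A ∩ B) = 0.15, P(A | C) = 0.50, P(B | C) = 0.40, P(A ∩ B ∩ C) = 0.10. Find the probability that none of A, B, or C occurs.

0.10

P(A ∩ C) = P(C)·P(A|C) = 0.50 × 0.50 = 0.25
P(B ∩ C) = P(C)·P(B|C) = 0.50 × 0.40 = 0.20
By inclusion-exclusion,
P(A ∪ B ∪ C) = 0.45 + 0.45 + 0.50 − 0.15 − 0.25 − 0.20 + 0.10 = 0.90
P(none) = 1 − 0.90 = 0.10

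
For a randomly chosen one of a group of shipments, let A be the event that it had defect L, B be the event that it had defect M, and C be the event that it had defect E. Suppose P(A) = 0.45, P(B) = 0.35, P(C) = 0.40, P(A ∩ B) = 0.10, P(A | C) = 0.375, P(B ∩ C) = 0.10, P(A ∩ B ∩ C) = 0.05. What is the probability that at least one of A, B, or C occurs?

P(A ∩ C) = P(C)·P(A|C) = 0.40 × 0.375 = 0.15
By inclusion–exclusion:
P(A ∪ B ∪ C) = 0.45 + 0.35 + 0.40 − 0.10 − 0.15 − 0.10 + 0.05 = 0.90

0.90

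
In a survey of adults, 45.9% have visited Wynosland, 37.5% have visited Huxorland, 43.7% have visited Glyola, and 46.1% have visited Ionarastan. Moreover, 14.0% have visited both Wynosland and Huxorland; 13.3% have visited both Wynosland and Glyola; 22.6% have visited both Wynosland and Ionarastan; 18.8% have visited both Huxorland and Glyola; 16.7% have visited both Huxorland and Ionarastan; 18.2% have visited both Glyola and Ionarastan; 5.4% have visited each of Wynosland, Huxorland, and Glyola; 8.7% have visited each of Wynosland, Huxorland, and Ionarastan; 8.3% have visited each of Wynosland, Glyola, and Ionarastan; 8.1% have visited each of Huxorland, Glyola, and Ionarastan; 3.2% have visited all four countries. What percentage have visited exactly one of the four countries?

44.7%

Using the inclusion–exclusion count for exactly one event:
P(exactly one) = 45.9 + 37.5 + 43.7 + 46.1 − 2·14.0 − 2·13.3 − 2·22.6 − 2·18.8 − 2·16.7 − 2·18.2 + 3·5.4 + 3·8.7 + 3·8.3 + 3·8.1 − 4·3.2 = 44.7%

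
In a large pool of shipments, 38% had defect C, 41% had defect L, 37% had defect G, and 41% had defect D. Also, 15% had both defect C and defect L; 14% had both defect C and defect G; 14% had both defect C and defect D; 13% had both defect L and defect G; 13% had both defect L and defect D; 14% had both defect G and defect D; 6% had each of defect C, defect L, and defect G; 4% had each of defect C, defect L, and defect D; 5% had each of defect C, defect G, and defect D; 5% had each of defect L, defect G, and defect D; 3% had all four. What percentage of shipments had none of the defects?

9%

P(union) = 38 + 41 + 37 + 41 − 15 − 14 − 14 − 13 − 13 − 14 + 6 + 4 + 5 + 5 − 3 = 91%
P(none) = 100% − 91% = 9%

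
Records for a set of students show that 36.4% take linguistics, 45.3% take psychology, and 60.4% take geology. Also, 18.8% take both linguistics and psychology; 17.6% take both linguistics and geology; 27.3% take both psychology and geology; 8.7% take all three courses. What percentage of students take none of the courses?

12.9%

Inclusion–exclusion gives
P(union) = 36.4 + 45.3 + 60.4 − 18.8 − 17.6 − 27.3 + 8.7 = 87.1%
P(none) = 100% − 87.1% = 12.9%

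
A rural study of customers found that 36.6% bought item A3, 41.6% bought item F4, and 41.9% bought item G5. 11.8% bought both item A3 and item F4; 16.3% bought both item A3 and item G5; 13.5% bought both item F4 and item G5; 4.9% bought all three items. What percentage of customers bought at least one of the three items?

Apply inclusion-exclusion:
P(≥1) = 36.6 + 41.6 + 41.9 − 11.8 − 16.3 − 13.5 + 4.9 = 83.4%

83.4%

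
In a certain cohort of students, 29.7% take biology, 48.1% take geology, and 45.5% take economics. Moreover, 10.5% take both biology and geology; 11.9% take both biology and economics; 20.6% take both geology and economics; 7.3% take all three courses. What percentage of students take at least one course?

Inclusion–exclusion gives
P(≥1) = 29.7 + 48.1 + 45.5 − 10.5 − 11.9 − 20.6 + 7.3 = 87.6%

87.6%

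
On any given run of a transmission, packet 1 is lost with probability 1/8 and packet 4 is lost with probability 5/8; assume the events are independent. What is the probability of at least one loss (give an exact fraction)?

43/64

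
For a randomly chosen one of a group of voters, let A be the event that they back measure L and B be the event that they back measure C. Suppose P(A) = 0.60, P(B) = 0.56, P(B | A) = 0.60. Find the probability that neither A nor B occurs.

0.20

P(A ∩ B) = P(A)·P(B|A) = 0.60 × 0.60 = 0.36
P(A ∪ B) = 0.60 + 0.56 − 0.36 = 0.80
P(none) = 1 − 0.80 = 0.20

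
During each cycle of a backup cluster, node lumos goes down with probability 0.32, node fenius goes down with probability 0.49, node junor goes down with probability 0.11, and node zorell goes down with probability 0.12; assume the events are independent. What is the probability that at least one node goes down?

Since the events are independent, P(none) is the product of the individual non-occurrence probabilities.
P(none) = (1 − 0.32) × (1 − 0.49) × (1 − 0.11) × (1 − 0.12) = 0.68 × 0.51 × 0.89 × 0.88 = 0.27161376
P(at least one) = 1 − 0.27161376 = 0.72838624

0.72838624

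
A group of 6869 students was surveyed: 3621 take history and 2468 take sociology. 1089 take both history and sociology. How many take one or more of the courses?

5000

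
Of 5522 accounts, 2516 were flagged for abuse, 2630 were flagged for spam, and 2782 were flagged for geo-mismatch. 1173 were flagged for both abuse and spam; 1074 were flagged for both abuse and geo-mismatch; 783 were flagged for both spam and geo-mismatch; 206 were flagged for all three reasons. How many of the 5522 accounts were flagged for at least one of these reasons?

5104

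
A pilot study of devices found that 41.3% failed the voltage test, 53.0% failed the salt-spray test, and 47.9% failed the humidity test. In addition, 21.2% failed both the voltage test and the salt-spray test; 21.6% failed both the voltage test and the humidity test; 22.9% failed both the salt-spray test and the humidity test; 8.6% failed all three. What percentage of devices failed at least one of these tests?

85.1%

P(at least one) = 41.3 + 53.0 + 47.9 − 21.2 − 21.6 − 22.9 + 8.6 = 85.1%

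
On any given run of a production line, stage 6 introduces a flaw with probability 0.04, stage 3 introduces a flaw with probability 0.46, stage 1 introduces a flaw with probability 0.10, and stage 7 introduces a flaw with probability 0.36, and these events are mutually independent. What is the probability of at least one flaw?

0.7014016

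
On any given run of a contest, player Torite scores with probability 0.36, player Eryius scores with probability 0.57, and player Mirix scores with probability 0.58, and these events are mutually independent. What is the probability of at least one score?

P(none) = (1 − 0.36) × (1 − 0.57) × (1 − 0.58) = 0.64 × 0.43 × 0.42 = 0.115584
P(at least one) = 1 − 0.115584 = 0.884416

0.884416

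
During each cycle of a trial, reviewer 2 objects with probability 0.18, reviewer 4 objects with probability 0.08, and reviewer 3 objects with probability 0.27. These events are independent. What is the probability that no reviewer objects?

P(none) = (1 − 0.18) × (1 − 0.08) × (1 − 0.27) = 0.82 × 0.92 × 0.73 = 0.550712

0.550712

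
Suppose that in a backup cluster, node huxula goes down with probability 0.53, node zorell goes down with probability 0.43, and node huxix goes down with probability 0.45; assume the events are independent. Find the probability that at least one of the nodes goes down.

0.852655

Independence gives P(none) = ∏(1 − pᵢ).
P(none) = (1 − 0.53) × (1 − 0.43) × (1 − 0.45) = 0.47 × 0.57 × 0.55 = 0.147345
P(at least one) = 1 − 0.147345 = 0.852655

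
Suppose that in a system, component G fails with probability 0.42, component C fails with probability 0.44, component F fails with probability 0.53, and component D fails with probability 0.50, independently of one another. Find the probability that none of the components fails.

Since the events are independent, P(none) is the product of the individual non-occurrence probabilities.
P(none) = (1 − 0.42) × (1 − 0.44) × (1 − 0.53) × (1 − 0.50) = 0.58 × 0.56 × 0.47 × 0.50 = 0.076328

0.076328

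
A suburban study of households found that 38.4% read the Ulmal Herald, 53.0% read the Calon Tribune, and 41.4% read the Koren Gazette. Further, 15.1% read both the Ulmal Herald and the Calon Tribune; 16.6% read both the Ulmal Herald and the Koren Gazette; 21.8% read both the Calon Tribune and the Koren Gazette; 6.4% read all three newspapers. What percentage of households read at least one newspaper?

85.7%

P(union) = 38.4 + 53.0 + 41.4 − 15.1 − 16.6 − 21.8 + 6.4 = 85.7%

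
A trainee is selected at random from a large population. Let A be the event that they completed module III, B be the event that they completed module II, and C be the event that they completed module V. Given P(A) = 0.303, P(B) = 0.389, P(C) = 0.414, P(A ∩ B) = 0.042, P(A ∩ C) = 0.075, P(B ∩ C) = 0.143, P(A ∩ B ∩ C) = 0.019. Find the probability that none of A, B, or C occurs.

P(A ∪ B ∪ C) = 0.303 + 0.389 + 0.414 − 0.042 − 0.075 − 0.143 + 0.019 = 0.865
P(none) = 1 − 0.865 = 0.135

0.135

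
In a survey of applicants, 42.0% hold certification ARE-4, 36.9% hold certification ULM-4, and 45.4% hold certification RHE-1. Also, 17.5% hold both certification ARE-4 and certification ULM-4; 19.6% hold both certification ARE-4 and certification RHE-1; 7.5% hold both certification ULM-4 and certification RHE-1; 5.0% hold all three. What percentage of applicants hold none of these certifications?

15.3%

Using inclusion–exclusion:
P(≥1) = 42.0 + 36.9 + 45.4 − 17.5 − 19.6 − 7.5 + 5.0 = 84.7%
P(none) = 100% − 84.7% = 15.3%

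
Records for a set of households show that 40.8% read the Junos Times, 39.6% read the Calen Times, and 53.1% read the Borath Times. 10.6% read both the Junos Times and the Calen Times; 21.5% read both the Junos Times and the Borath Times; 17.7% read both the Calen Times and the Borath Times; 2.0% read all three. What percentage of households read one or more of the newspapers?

By inclusion–exclusion:
P(at least one) = 40.8 + 39.6 + 53.1 − 10.6 − 21.5 − 17.7 + 2.0 = 85.7%

85.7%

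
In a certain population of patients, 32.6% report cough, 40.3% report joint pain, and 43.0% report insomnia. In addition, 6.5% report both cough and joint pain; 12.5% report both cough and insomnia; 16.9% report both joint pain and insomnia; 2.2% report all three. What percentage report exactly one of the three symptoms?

50.7%

P(exactly one) = 32.6 + 40.3 + 43.0 − 2·6.5 − 2·12.5 − 2·16.9 + 3·2.2 = 50.7%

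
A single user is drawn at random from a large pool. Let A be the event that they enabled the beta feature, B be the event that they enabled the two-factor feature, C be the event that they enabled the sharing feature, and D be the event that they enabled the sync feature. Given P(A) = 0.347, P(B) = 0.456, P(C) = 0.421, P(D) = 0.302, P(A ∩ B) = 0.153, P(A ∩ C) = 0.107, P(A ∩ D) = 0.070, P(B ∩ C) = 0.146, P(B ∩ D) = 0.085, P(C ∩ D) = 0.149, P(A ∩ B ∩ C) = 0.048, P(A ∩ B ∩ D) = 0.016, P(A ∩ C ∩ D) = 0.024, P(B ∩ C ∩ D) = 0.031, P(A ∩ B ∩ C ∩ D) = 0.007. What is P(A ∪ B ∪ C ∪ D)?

0.928

By inclusion–exclusion:
P(A ∪ B ∪ C ∪ D) = 0.347 + 0.456 + 0.421 + 0.302 − 0.153 − 0.107 − 0.070 − 0.146 − 0.085 − 0.149 + 0.048 + 0.016 + 0.024 + 0.031 − 0.007 = 0.928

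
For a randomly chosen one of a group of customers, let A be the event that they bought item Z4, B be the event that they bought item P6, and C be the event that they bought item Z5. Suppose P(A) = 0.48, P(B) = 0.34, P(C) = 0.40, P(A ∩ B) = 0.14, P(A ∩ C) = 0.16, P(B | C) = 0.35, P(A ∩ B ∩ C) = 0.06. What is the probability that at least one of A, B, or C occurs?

P(B ∩ C) = P(C)·P(B|C) = 0.40 × 0.35 = 0.14
P(A ∪ B ∪ C) = 0.48 + 0.34 + 0.40 − 0.14 − 0.16 − 0.14 + 0.06 = 0.84

0.84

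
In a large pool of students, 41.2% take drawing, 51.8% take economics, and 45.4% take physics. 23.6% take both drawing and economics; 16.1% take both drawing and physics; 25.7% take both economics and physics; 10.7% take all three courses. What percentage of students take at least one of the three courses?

By inclusion-exclusion,
P(≥1) = 41.2 + 51.8 + 45.4 − 23.6 − 16.1 − 25.7 + 10.7 = 83.7%

83.7%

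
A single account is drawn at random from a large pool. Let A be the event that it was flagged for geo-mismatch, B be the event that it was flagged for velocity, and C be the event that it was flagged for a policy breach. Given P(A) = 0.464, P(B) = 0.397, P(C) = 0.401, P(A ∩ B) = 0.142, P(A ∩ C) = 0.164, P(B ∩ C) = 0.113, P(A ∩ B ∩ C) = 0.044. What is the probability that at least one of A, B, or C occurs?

0.887

By inclusion–exclusion:
P(A ∪ B ∪ C) = 0.464 + 0.397 + 0.401 − 0.142 − 0.164 − 0.113 + 0.044 = 0.887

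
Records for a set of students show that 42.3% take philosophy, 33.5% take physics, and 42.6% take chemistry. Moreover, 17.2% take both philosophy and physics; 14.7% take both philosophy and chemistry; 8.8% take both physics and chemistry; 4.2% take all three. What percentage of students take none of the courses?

18.1%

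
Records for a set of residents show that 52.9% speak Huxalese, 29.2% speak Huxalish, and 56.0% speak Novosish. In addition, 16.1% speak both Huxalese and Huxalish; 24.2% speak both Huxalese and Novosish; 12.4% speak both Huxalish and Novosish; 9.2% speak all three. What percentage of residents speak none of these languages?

5.4%

Inclusion–exclusion gives
P(≥1) = 52.9 + 29.2 + 56.0 − 16.1 − 24.2 − 12.4 + 9.2 = 94.6%
P(none) = 100% − 94.6% = 5.4%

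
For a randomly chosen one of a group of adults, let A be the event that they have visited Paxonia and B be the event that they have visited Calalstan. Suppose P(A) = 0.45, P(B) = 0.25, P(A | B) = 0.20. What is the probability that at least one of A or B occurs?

P(A ∩ B) = P(B)·P(A|B) = 0.25 × 0.20 = 0.05
By inclusion-exclusion,
P(A ∪ B) = 0.45 + 0.25 − 0.05 = 0.65

0.65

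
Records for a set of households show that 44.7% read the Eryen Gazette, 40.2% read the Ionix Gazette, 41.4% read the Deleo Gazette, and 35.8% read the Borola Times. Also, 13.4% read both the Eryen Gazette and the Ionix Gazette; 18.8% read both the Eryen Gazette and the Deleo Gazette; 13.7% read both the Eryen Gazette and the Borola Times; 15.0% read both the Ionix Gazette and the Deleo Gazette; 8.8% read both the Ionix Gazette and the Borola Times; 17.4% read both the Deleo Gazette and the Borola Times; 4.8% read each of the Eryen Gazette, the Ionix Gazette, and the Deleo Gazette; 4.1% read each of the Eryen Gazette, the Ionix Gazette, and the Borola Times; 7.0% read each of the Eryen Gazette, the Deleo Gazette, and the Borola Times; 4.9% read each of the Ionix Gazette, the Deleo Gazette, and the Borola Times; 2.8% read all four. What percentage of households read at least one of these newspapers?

93.0%

By inclusion-exclusion,
P(≥1) = 44.7 + 40.2 + 41.4 + 35.8 − 13.4 − 18.8 − 13.7 − 15.0 − 8.8 − 17.4 + 4.8 + 4.1 + 7.0 + 4.9 − 2.8 = 93.0%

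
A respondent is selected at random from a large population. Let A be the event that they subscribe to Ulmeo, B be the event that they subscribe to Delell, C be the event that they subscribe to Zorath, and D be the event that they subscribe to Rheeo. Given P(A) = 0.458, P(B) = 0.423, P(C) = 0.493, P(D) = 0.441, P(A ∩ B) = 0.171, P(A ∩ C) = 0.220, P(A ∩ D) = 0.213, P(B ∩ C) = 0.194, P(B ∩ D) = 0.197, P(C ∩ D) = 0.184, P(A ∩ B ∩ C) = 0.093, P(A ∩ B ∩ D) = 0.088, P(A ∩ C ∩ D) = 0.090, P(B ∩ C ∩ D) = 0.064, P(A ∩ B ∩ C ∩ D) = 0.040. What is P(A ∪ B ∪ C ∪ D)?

0.931

P(A ∪ B ∪ C ∪ D) = 0.458 + 0.423 + 0.493 + 0.441 − 0.171 − 0.220 − 0.213 − 0.194 − 0.197 − 0.184 + 0.093 + 0.088 + 0.090 + 0.064 − 0.040 = 0.931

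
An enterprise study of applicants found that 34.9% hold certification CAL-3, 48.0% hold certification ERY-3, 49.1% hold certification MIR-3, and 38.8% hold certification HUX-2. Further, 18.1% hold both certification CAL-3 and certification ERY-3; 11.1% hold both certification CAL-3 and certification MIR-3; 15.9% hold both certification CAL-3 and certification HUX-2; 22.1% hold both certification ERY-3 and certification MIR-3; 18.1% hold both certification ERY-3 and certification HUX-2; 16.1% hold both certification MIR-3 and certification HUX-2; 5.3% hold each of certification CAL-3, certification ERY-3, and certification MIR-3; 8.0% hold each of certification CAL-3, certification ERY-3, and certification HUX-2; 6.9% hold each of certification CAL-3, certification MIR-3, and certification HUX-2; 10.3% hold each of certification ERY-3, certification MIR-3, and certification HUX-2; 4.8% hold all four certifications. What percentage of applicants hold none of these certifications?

4.9%

P(at least one) = 34.9 + 48.0 + 49.1 + 38.8 − 18.1 − 11.1 − 15.9 − 22.1 − 18.1 − 16.1 + 5.3 + 8.0 + 6.9 + 10.3 − 4.8 = 95.1%
P(none) = 100% − 95.1% = 4.9%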